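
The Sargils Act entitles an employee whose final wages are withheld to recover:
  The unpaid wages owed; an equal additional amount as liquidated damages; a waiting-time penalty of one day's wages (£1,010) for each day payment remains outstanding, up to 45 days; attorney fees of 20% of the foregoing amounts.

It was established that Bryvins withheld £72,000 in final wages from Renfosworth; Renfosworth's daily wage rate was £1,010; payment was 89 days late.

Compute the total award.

Liquidated damages (equal amount): £72,000
Penalty days: min(89, 45) = 45
Waiting-time penalty: 45 × £1,010 = £45,450
Subtotal: £72,000 + £72,000 + £45,450 = £189,450
Attorney fees: 20% of £189,450 = £37,890
Total award: £189,450 + £37,890 = £227,340

Total award: £227,340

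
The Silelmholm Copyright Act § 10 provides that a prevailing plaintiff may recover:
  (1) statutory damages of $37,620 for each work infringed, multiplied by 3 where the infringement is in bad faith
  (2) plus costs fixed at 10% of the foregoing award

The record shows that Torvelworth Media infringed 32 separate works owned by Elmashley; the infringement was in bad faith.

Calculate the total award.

Statutory damages: 32 × $37,620 = $1,203,840
Trebled: 3 × $1,203,840 = $3,611,520
Costs: 10% of $3,611,520 = $361,152
Award plus costs: $3,611,520 + $361,152 = $3,972,672

Award: $3,972,672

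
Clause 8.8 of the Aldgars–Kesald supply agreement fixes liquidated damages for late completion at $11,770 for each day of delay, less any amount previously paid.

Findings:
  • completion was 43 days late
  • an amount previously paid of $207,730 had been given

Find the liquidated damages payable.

Liquidated damages: $298,380

Per-day damages: 43 × $11,770 = $506,110
Less amount previously paid: $506,110 − $207,730 = $298,380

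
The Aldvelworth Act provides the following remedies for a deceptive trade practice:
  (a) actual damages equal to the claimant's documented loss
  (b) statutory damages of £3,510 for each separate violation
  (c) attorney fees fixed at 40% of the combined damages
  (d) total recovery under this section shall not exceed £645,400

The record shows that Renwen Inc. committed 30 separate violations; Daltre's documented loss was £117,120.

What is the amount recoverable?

£311,388

Statutory damages: 30 × £3,510 = £105,300
Combined damages: £117,120 + £105,300 = £222,420
Attorney fees: 40% of £222,420 = £88,968
Total before cap: £222,420 + £88,968 = £311,388
Cap at £645,400: £311,388 is within the cap, no reduction.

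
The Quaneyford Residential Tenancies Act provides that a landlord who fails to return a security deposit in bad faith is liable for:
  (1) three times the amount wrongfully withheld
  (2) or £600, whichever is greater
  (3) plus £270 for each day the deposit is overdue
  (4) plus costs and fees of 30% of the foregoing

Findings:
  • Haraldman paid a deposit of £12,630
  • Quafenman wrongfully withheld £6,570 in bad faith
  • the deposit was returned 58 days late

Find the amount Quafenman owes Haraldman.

Trebled: 3 × £6,570 = £19,710
Minimum £600: £19,710 meets the minimum, no increase.
Late-return penalty: 58 × £270 = £15,660
Damages plus late penalty: £19,710 + £15,660 = £35,370
Costs and fees: 30% of £35,370 = £10,611
Total recovery: £35,370 + £10,611 = £45,981

£45,981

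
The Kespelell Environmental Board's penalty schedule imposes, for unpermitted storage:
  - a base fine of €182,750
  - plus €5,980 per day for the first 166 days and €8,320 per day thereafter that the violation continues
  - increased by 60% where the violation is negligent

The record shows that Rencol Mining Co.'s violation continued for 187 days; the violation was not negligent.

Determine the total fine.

€1,350,150

First 166 days: 166 × €5,980 = €992,680
Remaining days: (187 − 166) × €8,320 = €174,720
Per-day component: €992,680 + €174,720 = €1,167,400
Base plus per-day: €182,750 + €1,167,400 = €1,350,150
The violation was not negligent: no 60% increase.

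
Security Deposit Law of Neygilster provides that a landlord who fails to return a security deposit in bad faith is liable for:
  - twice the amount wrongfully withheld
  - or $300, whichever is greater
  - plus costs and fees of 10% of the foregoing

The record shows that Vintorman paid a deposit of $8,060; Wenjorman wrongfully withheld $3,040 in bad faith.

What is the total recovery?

Doubled: 2 × $3,040 = $6,080
Minimum $300: $6,080 meets the minimum, no increase.
Costs and fees: 10% of $6,080 = $608
Total recovery: $6,080 + $608 = $6,688

$6,688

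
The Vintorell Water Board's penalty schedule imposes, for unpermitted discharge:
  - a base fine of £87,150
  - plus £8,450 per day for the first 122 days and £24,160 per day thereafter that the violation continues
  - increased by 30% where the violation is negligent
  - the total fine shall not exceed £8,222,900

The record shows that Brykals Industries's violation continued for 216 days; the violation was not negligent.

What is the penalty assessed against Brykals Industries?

First 122 days: 122 × £8,450 = £1,030,900
Remaining days: (216 − 122) × £24,160 = £2,271,040
Per-day component: £1,030,900 + £2,271,040 = £3,301,940
Base plus per-day: £87,150 + £3,301,940 = £3,389,090
The violation was not negligent: no 30% increase.
Cap at £8,222,900: £3,389,090 is within the cap, no reduction.

£3,389,090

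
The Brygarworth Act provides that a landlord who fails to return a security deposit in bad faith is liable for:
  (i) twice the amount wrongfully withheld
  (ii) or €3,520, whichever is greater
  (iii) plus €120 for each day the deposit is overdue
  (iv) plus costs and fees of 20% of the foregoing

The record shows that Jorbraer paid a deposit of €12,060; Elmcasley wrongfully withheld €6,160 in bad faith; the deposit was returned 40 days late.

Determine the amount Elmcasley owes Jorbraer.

Doubled: 2 × €6,160 = €12,320
Minimum €3,520: €12,320 meets the minimum, no increase.
Late-return penalty: 40 × €120 = €4,800
Damages plus late penalty: €12,320 + €4,800 = €17,120
Costs and fees: 20% of €17,120 = €3,424
Total recovery: €17,120 + €3,424 = €20,544

Recovery: €20,544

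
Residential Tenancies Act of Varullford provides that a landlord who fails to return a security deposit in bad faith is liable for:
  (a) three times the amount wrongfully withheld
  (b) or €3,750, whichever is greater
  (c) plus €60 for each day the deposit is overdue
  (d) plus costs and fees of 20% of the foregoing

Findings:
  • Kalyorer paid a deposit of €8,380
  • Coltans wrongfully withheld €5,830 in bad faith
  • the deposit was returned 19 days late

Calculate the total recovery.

Trebled: 3 × €5,830 = €17,490
Minimum €3,750: €17,490 meets the minimum, no increase.
Late-return penalty: 19 × €60 = €1,140
Damages plus late penalty: €17,490 + €1,140 = €18,630
Costs and fees: 20% of €18,630 = €3,726
Total recovery: €18,630 + €3,726 = €22,356

€22,356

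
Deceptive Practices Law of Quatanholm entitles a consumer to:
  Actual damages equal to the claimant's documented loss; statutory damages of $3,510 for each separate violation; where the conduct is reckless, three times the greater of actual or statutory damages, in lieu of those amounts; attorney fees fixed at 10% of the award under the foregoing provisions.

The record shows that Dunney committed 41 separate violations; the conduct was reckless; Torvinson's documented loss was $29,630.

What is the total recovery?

Statutory damages: 41 × $3,510 = $143,910
Greater of actual damages ($29,630) or statutory damages ($143,910): $143,910
Trebled: 3 × $143,910 = $431,730
Attorney fees: 10% of $431,730 = $43,173
Total recovery: $431,730 + $43,173 = $474,903

$474,903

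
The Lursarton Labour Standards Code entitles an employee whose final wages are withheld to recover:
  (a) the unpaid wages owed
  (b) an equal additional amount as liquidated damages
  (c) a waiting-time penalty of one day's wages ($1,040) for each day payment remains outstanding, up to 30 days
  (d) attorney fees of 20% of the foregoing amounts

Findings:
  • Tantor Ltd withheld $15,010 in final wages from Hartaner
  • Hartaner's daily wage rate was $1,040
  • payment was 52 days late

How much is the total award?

Liquidated damages (equal amount): $15,010
Penalty days: min(52, 30) = 30
Waiting-time penalty: 30 × $1,040 = $31,200
Subtotal: $15,010 + $15,010 + $31,200 = $61,220
Attorney fees: 20% of $61,220 = $12,244
Total award: $61,220 + $12,244 = $73,464

$73,464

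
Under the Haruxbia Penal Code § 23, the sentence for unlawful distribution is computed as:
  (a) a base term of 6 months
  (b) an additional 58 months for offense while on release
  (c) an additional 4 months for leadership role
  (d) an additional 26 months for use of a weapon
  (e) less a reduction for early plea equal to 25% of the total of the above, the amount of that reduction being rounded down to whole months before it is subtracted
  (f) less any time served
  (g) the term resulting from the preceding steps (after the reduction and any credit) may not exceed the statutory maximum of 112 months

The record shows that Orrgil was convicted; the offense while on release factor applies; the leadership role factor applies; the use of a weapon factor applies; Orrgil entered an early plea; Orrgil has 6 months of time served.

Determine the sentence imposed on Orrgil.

65 months

Offense while on release enhancement: +58 months
Leadership role enhancement: +4 months
Use of a weapon enhancement: +26 months
Adjusted term: 6 months + 58 months + 4 months + 26 months = 94 months
Early plea reduction: 25% of 94 months = 23 months (rounded down)
After reduction: 94 − 23 = 71 months
Less time served: 71 months − 6 months = 65 months
Cap at 112 months: 65 months is within the cap, no reduction.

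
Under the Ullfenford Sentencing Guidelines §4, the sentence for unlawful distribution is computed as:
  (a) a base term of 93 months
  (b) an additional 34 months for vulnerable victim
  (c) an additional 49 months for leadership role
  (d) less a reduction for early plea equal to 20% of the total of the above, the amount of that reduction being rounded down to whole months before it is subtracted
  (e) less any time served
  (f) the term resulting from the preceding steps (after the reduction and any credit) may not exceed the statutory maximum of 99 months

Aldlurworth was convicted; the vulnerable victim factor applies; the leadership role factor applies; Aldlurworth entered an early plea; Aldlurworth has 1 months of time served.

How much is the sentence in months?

Vulnerable victim enhancement: +34 months
Leadership role enhancement: +49 months
Adjusted term: 93 months + 34 months + 49 months = 176 months
Early plea reduction: 20% of 176 months = 35 months (rounded down)
After reduction: 176 − 35 = 141 months
Less time served: 141 months − 1 months = 140 months
Cap at 99 months: 140 months exceeds the cap → 99 months

Sentence: 99 months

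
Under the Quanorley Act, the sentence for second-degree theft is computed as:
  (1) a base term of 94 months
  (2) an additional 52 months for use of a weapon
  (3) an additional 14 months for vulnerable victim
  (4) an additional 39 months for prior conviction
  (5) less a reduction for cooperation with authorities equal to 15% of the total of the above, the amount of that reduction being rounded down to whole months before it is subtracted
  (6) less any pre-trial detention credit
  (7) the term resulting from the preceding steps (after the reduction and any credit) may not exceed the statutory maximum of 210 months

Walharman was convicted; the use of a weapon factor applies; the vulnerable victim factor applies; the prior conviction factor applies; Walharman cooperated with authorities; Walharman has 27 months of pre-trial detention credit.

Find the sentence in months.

143 months

Use of a weapon enhancement: +52 months
Vulnerable victim enhancement: +14 months
Prior conviction enhancement: +39 months
Adjusted term: 94 months + 52 months + 14 months + 39 months = 199 months
Cooperation with authorities reduction: 15% of 199 months = 29 months (rounded down)
After reduction: 199 − 29 = 170 months
Less pre-trial detention credit: 170 months − 27 months = 143 months
Cap at 210 months: 143 months is within the cap, no reduction.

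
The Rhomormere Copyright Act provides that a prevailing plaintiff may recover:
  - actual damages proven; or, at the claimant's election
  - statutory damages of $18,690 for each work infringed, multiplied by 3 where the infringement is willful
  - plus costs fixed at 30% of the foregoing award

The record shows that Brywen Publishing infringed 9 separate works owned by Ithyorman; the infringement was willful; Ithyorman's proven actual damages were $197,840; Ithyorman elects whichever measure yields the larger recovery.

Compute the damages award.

Statutory damages: 9 × $18,690 = $168,210
Trebled: 3 × $168,210 = $504,630
Greater of actual damages ($197,840) or enhanced statutory damages ($504,630): $504,630
Costs: 30% of $504,630 = $151,389
Award plus costs: $504,630 + $151,389 = $656,019

$656,019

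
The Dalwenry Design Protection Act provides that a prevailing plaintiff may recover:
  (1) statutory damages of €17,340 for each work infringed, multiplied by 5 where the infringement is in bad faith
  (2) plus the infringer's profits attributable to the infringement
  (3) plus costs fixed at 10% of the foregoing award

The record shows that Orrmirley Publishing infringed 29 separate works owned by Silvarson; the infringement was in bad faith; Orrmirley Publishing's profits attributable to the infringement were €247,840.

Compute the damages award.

Statutory damages: 29 × €17,340 = €502,860
Multiplied by 5: 5 × €502,860 = €2,514,300
Combined award: €2,514,300 + €247,840 = €2,762,140
Costs: 10% of €2,762,140 = €276,214
Award plus costs: €2,762,140 + €276,214 = €3,038,354

€3,038,354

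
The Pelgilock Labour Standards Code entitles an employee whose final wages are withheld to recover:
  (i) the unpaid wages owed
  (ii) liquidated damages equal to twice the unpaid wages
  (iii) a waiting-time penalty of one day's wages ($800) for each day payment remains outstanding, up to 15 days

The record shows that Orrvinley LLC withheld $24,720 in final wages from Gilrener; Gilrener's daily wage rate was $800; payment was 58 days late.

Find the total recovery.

Doubled: 2 × $24,720 = $49,440
Penalty days: min(58, 15) = 15
Waiting-time penalty: 15 × $800 = $12,000
Total award: $24,720 + $49,440 + $12,000 = $86,160

$86,160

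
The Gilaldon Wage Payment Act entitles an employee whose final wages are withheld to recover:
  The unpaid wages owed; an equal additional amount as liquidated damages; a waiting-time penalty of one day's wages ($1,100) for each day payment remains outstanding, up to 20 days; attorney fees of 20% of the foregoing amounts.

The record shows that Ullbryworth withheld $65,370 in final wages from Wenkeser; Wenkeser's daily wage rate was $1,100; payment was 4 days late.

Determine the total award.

$162,168

Liquidated damages (equal amount): $65,370
Penalty days: min(4, 20) = 4
Waiting-time penalty: 4 × $1,100 = $4,400
Subtotal: $65,370 + $65,370 + $4,400 = $135,140
Attorney fees: 20% of $135,140 = $27,028
Total award: $135,140 + $27,028 = $162,168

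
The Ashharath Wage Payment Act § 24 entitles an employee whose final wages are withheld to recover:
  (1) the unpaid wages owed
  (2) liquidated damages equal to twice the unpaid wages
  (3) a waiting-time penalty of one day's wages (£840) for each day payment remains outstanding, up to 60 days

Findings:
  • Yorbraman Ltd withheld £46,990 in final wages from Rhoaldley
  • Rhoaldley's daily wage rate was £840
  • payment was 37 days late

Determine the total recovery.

£172,050

Doubled: 2 × £46,990 = £93,980
Penalty days: min(37, 60) = 37
Waiting-time penalty: 37 × £840 = £31,080
Total award: £46,990 + £93,980 + £31,080 = £172,050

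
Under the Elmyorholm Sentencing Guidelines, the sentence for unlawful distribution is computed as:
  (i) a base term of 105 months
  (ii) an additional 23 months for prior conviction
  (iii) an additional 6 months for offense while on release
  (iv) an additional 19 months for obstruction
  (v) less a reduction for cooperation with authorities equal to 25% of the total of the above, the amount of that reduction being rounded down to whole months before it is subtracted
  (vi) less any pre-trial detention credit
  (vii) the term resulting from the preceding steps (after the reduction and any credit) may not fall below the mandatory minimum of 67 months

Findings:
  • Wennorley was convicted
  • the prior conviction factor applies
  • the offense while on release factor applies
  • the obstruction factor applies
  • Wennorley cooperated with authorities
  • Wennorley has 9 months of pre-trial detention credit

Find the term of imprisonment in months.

Prior conviction enhancement: +23 months
Offense while on release enhancement: +6 months
Obstruction enhancement: +19 months
Adjusted term: 105 months + 23 months + 6 months + 19 months = 153 months
Cooperation with authorities reduction: 25% of 153 months = 38 months (rounded down)
After reduction: 153 − 38 = 115 months
Less pre-trial detention credit: 115 months − 9 months = 106 months
Minimum 67 months: 106 months meets the minimum, no increase.

106 months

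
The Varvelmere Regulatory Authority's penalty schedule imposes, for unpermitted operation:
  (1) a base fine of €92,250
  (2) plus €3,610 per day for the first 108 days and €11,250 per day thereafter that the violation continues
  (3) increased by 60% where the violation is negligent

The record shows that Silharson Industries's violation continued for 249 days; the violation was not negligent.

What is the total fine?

First 108 days: 108 × €3,610 = €389,880
Remaining days: (249 − 108) × €11,250 = €1,586,250
Per-day component: €389,880 + €1,586,250 = €1,976,130
Base plus per-day: €92,250 + €1,976,130 = €2,068,380
The violation was not negligent: no 60% increase.

€2,068,380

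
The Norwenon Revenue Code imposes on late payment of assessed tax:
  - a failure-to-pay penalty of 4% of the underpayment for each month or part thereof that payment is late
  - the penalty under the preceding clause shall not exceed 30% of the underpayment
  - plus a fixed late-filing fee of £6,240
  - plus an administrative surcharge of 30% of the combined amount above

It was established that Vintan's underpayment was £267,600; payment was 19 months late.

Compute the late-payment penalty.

Accrued rate: 4% × 19 = 76%, capped at 30% → 30%
Failure-to-pay penalty: 30% of £267,600 = £80,280
Penalty before surcharge: £80,280 + £6,240 = £86,520
Administrative surcharge: 30% of £86,520 = £25,956
Total penalty: £86,520 + £25,956 = £112,476

Penalty: £112,476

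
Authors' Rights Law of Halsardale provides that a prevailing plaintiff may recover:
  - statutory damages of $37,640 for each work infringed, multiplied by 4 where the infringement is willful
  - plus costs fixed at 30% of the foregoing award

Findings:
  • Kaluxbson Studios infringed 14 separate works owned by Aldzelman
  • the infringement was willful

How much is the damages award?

Statutory damages: 14 × $37,640 = $526,960
Multiplied by 4: 4 × $526,960 = $2,107,840
Costs: 30% of $2,107,840 = $632,352
Award plus costs: $2,107,840 + $632,352 = $2,740,192

$2,740,192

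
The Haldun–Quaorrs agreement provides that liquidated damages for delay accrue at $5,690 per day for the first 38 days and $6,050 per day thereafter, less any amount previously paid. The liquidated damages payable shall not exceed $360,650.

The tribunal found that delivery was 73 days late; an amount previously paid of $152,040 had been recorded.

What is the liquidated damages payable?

$275,930

First 38 days: 38 × $5,690 = $216,220
Remaining days: (73 − 38) × $6,050 = $211,750
Accrued per-day damages: $216,220 + $211,750 = $427,970
Less amount previously paid: $427,970 − $152,040 = $275,930
Cap at $360,650: $275,930 is within the cap, no reduction.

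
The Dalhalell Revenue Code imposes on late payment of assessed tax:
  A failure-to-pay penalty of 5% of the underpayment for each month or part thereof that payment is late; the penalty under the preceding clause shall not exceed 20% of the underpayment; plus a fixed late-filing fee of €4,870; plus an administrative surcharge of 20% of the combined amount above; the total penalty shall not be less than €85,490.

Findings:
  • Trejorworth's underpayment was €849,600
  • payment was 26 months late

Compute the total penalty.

Accrued rate: 5% × 26 = 130%, capped at 20% → 20%
Failure-to-pay penalty: 20% of €849,600 = €169,920
Penalty before surcharge: €169,920 + €4,870 = €174,790
Administrative surcharge: 20% of €174,790 = €34,958
Total penalty: €174,790 + €34,958 = €209,748
Minimum €85,490: €209,748 meets the minimum, no increase.

€209,748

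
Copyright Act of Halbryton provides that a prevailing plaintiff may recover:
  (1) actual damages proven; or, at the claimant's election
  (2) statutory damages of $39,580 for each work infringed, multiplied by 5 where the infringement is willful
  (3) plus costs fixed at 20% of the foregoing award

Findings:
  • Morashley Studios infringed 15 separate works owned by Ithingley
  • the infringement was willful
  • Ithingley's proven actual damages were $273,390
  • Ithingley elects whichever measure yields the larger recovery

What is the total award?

Statutory damages: 15 × $39,580 = $593,700
Multiplied by 5: 5 × $593,700 = $2,968,500
Greater of actual damages ($273,390) or enhanced statutory damages ($2,968,500): $2,968,500
Costs: 20% of $2,968,500 = $593,700
Award plus costs: $2,968,500 + $593,700 = $3,562,200

Award: $3,562,200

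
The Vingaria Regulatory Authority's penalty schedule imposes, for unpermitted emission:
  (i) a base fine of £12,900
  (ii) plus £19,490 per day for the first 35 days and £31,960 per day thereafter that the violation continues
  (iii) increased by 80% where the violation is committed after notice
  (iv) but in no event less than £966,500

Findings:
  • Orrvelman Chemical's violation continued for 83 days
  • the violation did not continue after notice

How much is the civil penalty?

First 35 days: 35 × £19,490 = £682,150
Remaining days: (83 − 35) × £31,960 = £1,534,080
Per-day component: £682,150 + £1,534,080 = £2,216,230
Base plus per-day: £12,900 + £2,216,230 = £2,229,130
The violation did not continue after notice: no 80% increase.
Minimum £966,500: £2,229,130 meets the minimum, no increase.

Civil penalty: £2,229,130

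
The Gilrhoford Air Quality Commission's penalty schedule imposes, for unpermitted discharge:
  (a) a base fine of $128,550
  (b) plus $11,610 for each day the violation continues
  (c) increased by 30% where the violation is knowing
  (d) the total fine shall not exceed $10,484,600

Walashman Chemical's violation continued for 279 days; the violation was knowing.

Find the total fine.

$4,378,062

Per-day component: 279 × $11,610 = $3,239,190
Base plus per-day: $128,550 + $3,239,190 = $3,367,740
Enhancement: 30% of $3,367,740 = $1,010,322
Enhanced fine: $3,367,740 + $1,010,322 = $4,378,062
Cap at $10,484,600: $4,378,062 is within the cap, no reduction.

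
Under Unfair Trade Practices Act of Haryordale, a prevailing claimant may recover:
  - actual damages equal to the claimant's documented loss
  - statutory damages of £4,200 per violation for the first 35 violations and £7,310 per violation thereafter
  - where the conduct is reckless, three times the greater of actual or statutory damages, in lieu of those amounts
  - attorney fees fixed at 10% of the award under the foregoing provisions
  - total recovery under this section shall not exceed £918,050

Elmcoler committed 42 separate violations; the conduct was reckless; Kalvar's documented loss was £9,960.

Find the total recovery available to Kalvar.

£653,961

First 35 violations: 35 × £4,200 = £147,000
Remaining violations: (42 − 35) × £7,310 = £51,170
Statutory damages: £147,000 + £51,170 = £198,170
Greater of actual damages (£9,960) or statutory damages (£198,170): £198,170
Trebled: 3 × £198,170 = £594,510
Attorney fees: 10% of £594,510 = £59,451
Total before cap: £594,510 + £59,451 = £653,961
Cap at £918,050: £653,961 is within the cap, no reduction.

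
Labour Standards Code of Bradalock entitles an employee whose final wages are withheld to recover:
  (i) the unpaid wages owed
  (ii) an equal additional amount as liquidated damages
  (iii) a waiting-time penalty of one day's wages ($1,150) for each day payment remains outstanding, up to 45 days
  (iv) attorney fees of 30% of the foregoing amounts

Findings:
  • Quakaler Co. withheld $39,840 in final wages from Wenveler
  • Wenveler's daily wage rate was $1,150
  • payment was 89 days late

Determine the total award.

$170,859

Liquidated damages (equal amount): $39,840
Penalty days: min(89, 45) = 45
Waiting-time penalty: 45 × $1,150 = $51,750
Subtotal: $39,840 + $39,840 + $51,750 = $131,430
Attorney fees: 30% of $131,430 = $39,429
Total award: $131,430 + $39,429 = $170,859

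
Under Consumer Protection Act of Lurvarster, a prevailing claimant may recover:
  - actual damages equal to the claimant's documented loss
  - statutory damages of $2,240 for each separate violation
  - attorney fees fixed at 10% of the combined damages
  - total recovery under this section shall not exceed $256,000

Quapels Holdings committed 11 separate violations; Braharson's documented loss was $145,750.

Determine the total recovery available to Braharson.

Statutory damages: 11 × $2,240 = $24,640
Combined damages: $145,750 + $24,640 = $170,390
Attorney fees: 10% of $170,390 = $17,039
Total before cap: $170,390 + $17,039 = $187,429
Cap at $256,000: $187,429 is within the cap, no reduction.

$187,429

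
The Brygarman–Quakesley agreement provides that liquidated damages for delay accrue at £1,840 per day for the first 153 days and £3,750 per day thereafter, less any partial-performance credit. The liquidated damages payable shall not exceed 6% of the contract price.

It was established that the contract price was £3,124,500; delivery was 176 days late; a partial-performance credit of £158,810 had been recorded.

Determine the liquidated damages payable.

First 153 days: 153 × £1,840 = £281,520
Remaining days: (176 − 153) × £3,750 = £86,250
Accrued per-day damages: £281,520 + £86,250 = £367,770
Less partial-performance credit: £367,770 − £158,810 = £208,960
Cap: 6% of £3,124,500 = £187,470
Cap at £187,470: £208,960 exceeds the cap → £187,470

Liquidated damages: £187,470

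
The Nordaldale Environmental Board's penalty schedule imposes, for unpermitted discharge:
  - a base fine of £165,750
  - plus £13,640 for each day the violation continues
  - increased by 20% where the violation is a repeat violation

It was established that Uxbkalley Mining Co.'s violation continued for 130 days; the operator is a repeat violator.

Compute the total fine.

Per-day component: 130 × £13,640 = £1,773,200
Base plus per-day: £165,750 + £1,773,200 = £1,938,950
Enhancement: 20% of £1,938,950 = £387,790
Enhanced fine: £1,938,950 + £387,790 = £2,326,740

£2,326,740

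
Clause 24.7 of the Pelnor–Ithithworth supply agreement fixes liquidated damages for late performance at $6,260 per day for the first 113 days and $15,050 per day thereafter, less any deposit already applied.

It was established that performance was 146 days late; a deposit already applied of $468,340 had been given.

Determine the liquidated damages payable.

First 113 days: 113 × $6,260 = $707,380
Remaining days: (146 − 113) × $15,050 = $496,650
Accrued per-day damages: $707,380 + $496,650 = $1,204,030
Less deposit already applied: $1,204,030 − $468,340 = $735,690

Liquidated damages: $735,690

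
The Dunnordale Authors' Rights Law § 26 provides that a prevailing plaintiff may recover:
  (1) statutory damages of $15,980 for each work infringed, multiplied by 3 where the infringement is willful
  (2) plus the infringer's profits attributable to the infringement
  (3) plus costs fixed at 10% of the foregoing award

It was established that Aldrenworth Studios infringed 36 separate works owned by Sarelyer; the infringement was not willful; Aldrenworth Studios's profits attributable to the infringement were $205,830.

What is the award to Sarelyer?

Statutory damages: 36 × $15,980 = $575,280
Infringement not willful: no ×3 enhancement.
Combined award: $575,280 + $205,830 = $781,110
Costs: 10% of $781,110 = $78,111
Award plus costs: $781,110 + $78,111 = $859,221

$859,221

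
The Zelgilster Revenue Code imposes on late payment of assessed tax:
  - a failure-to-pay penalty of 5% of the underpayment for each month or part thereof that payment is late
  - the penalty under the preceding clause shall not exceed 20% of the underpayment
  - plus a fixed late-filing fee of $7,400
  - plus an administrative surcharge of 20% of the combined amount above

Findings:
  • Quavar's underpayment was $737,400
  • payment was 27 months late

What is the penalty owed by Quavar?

Accrued rate: 5% × 27 = 135%, capped at 20% → 20%
Failure-to-pay penalty: 20% of $737,400 = $147,480
Penalty before surcharge: $147,480 + $7,400 = $154,880
Administrative surcharge: 20% of $154,880 = $30,976
Total penalty: $154,880 + $30,976 = $185,856

Penalty: $185,856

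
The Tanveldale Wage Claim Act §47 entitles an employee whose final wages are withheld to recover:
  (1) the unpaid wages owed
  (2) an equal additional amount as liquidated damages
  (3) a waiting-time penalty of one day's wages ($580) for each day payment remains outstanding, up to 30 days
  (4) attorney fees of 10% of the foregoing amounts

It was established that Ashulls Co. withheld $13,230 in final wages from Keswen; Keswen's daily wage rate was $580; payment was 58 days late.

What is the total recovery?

Liquidated damages (equal amount): $13,230
Penalty days: min(58, 30) = 30
Waiting-time penalty: 30 × $580 = $17,400
Subtotal: $13,230 + $13,230 + $17,400 = $43,860
Attorney fees: 10% of $43,860 = $4,386
Total award: $43,860 + $4,386 = $48,246

$48,246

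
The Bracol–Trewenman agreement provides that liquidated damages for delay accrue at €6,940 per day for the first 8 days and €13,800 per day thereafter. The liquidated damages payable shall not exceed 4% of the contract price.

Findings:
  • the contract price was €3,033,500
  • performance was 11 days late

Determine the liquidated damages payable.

Liquidated damages: €96,920

First 8 days: 8 × €6,940 = €55,520
Remaining days: (11 − 8) × €13,800 = €41,400
Accrued per-day damages: €55,520 + €41,400 = €96,920
Cap: 4% of €3,033,500 = €121,340
Cap at €121,340: €96,920 is within the cap, no reduction.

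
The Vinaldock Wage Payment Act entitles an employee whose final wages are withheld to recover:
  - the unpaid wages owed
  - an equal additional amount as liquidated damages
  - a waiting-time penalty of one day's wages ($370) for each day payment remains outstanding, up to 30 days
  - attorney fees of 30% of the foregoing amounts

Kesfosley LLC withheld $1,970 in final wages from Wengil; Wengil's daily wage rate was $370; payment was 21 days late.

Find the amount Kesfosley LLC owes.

Liquidated damages (equal amount): $1,970
Penalty days: min(21, 30) = 21
Waiting-time penalty: 21 × $370 = $7,770
Subtotal: $1,970 + $1,970 + $7,770 = $11,710
Attorney fees: 30% of $11,710 = $3,513
Total award: $11,710 + $3,513 = $15,223

$15,223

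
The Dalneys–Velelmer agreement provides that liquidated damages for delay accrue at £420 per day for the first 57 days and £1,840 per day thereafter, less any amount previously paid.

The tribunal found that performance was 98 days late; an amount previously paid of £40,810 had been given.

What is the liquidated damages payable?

First 57 days: 57 × £420 = £23,940
Remaining days: (98 − 57) × £1,840 = £75,440
Accrued per-day damages: £23,940 + £75,440 = £99,380
Less amount previously paid: £99,380 − £40,810 = £58,570

£58,570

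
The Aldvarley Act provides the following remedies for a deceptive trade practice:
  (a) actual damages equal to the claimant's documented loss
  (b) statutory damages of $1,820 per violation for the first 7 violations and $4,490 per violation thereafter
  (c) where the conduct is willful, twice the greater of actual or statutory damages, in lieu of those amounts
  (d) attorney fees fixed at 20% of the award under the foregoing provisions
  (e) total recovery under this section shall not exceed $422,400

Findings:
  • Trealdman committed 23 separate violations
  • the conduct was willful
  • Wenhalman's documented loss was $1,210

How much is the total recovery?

First 7 violations: 7 × $1,820 = $12,740
Remaining violations: (23 − 7) × $4,490 = $71,840
Statutory damages: $12,740 + $71,840 = $84,580
Greater of actual damages ($1,210) or statutory damages ($84,580): $84,580
Doubled: 2 × $84,580 = $169,160
Attorney fees: 20% of $169,160 = $33,832
Total before cap: $169,160 + $33,832 = $202,992
Cap at $422,400: $202,992 is within the cap, no reduction.

$202,992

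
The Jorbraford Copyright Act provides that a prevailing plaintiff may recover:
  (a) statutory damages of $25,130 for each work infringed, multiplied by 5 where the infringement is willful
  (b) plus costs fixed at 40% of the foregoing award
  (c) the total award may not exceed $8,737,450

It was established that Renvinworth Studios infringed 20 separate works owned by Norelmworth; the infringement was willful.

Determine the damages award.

$3,518,200

Statutory damages: 20 × $25,130 = $502,600
Multiplied by 5: 5 × $502,600 = $2,513,000
Costs: 40% of $2,513,000 = $1,005,200
Award plus costs: $2,513,000 + $1,005,200 = $3,518,200
Cap at $8,737,450: $3,518,200 is within the cap, no reduction.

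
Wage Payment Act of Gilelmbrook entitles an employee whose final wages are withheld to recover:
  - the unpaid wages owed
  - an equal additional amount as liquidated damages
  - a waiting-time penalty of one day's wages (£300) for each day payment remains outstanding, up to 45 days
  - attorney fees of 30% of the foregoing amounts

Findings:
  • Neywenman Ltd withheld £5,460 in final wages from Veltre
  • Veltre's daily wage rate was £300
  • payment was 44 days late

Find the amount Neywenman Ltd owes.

Liquidated damages (equal amount): £5,460
Penalty days: min(44, 45) = 44
Waiting-time penalty: 44 × £300 = £13,200
Subtotal: £5,460 + £5,460 + £13,200 = £24,120
Attorney fees: 30% of £24,120 = £7,236
Total award: £24,120 + £7,236 = £31,356

£31,356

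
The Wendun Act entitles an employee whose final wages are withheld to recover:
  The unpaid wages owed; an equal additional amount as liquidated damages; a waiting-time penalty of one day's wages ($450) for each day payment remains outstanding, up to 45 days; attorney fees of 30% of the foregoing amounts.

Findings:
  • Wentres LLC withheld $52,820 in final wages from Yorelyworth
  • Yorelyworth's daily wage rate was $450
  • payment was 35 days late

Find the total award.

Liquidated damages (equal amount): $52,820
Penalty days: min(35, 45) = 35
Waiting-time penalty: 35 × $450 = $15,750
Subtotal: $52,820 + $52,820 + $15,750 = $121,390
Attorney fees: 30% of $121,390 = $36,417
Total award: $121,390 + $36,417 = $157,807

$157,807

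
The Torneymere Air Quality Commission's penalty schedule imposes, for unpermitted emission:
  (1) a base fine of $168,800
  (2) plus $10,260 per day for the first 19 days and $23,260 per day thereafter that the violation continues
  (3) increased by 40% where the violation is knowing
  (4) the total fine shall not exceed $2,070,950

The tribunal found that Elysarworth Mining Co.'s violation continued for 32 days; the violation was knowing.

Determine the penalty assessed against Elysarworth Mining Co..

Civil penalty: $932,568

First 19 days: 19 × $10,260 = $194,940
Remaining days: (32 − 19) × $23,260 = $302,380
Per-day component: $194,940 + $302,380 = $497,320
Base plus per-day: $168,800 + $497,320 = $666,120
Enhancement: 40% of $666,120 = $266,448
Enhanced fine: $666,120 + $266,448 = $932,568
Cap at $2,070,950: $932,568 is within the cap, no reduction.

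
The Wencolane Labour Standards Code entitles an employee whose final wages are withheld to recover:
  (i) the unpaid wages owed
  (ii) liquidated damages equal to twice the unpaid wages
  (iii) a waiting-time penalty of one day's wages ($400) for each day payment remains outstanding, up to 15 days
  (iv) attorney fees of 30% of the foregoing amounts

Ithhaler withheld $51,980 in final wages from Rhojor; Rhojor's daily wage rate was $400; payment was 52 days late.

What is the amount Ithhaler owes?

Doubled: 2 × $51,980 = $103,960
Penalty days: min(52, 15) = 15
Waiting-time penalty: 15 × $400 = $6,000
Subtotal: $51,980 + $103,960 + $6,000 = $161,940
Attorney fees: 30% of $161,940 = $48,582
Total award: $161,940 + $48,582 = $210,522

$210,522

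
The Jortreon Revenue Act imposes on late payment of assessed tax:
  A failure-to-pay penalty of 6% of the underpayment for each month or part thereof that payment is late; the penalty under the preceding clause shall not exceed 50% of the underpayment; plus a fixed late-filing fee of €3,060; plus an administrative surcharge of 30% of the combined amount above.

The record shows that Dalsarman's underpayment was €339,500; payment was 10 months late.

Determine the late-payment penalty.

€224,653

Accrued rate: 6% × 10 = 60%, capped at 50% → 50%
Failure-to-pay penalty: 50% of €339,500 = €169,750
Penalty before surcharge: €169,750 + €3,060 = €172,810
Administrative surcharge: 30% of €172,810 = €51,843
Total penalty: €172,810 + €51,843 = €224,653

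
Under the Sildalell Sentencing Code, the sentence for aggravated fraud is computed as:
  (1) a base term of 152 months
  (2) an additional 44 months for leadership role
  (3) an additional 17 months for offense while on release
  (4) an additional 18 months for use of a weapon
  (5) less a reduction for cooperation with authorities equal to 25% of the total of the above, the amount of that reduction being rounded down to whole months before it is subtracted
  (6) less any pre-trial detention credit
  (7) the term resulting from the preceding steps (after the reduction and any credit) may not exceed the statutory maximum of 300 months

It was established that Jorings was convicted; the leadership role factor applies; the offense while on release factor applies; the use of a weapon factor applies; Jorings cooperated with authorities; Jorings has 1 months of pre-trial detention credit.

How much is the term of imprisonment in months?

Leadership role enhancement: +44 months
Offense while on release enhancement: +17 months
Use of a weapon enhancement: +18 months
Adjusted term: 152 months + 44 months + 17 months + 18 months = 231 months
Cooperation with authorities reduction: 25% of 231 months = 57 months (rounded down)
After reduction: 231 − 57 = 174 months
Less pre-trial detention credit: 174 months − 1 months = 173 months
Cap at 300 months: 173 months is within the cap, no reduction.

173 months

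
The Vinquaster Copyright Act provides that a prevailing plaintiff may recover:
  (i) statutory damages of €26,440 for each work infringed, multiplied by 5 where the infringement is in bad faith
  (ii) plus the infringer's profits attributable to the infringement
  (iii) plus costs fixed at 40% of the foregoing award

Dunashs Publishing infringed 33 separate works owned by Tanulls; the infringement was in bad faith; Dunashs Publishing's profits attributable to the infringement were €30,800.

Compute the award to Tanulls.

Statutory damages: 33 × €26,440 = €872,520
Multiplied by 5: 5 × €872,520 = €4,362,600
Combined award: €4,362,600 + €30,800 = €4,393,400
Costs: 40% of €4,393,400 = €1,757,360
Award plus costs: €4,393,400 + €1,757,360 = €6,150,760

€6,150,760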